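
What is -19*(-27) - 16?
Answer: 497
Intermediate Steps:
-19*(-27) - 16 = 513 - 16 = 497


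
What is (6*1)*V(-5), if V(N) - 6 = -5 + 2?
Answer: 18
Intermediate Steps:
V(N) = 3 (V(N) = 6 + (-5 + 2) = 6 - 3 = 3)
(6*1)*V(-5) = (6*1)*3 = 6*3 = 18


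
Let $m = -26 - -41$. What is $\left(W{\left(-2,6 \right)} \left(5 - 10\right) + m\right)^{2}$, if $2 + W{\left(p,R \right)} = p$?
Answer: $1225$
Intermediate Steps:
$W{\left(p,R \right)} = -2 + p$
$m = 15$ ($m = -26 + 41 = 15$)
$\left(W{\left(-2,6 \right)} \left(5 - 10\right) + m\right)^{2} = \left(\left(-2 - 2\right) \left(5 - 10\right) + 15\right)^{2} = \left(\left(-4\right) \left(-5\right) + 15\right)^{2} = \left(20 + 15\right)^{2} = 35^{2} = 1225$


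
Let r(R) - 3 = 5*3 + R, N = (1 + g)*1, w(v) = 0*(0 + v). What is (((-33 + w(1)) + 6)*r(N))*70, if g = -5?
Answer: -26460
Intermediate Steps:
w(v) = 0 (w(v) = 0*v = 0)
N = -4 (N = (1 - 5)*1 = -4*1 = -4)
r(R) = 18 + R (r(R) = 3 + (5*3 + R) = 3 + (15 + R) = 18 + R)
(((-33 + w(1)) + 6)*r(N))*70 = (((-33 + 0) + 6)*(18 - 4))*70 = ((-33 + 6)*14)*70 = -27*14*70 = -378*70 = -26460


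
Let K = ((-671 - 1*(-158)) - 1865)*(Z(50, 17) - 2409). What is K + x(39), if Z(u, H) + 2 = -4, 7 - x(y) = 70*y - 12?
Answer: 5740159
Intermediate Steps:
x(y) = 19 - 70*y (x(y) = 7 - (70*y - 12) = 7 - (-12 + 70*y) = 7 + (12 - 70*y) = 19 - 70*y)
Z(u, H) = -6 (Z(u, H) = -2 - 4 = -6)
K = 5742870 (K = ((-671 - 1*(-158)) - 1865)*(-6 - 2409) = ((-671 + 158) - 1865)*(-2415) = (-513 - 1865)*(-2415) = -2378*(-2415) = 5742870)
K + x(39) = 5742870 + (19 - 70*39) = 5742870 + (19 - 2730) = 5742870 - 2711 = 5740159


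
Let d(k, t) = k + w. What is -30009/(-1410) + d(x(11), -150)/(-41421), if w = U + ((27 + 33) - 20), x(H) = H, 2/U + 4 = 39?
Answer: 2900171863/136275090 ≈ 21.282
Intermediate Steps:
U = 2/35 (U = 2/(-4 + 39) = 2/35 ≈ 0.057143)
w = 1402/35 (w = 2/35 + ((27 + 33) - 20) = 2/35 + (60 - 20) = 2/35 + 40 = 1402/35 ≈ 40.057)
d(k, t) = 1402/35 + k (d(k, t) = k + 1402/35 = 1402/35 + k)
-30009/(-1410) + d(x(11), -150)/(-41421) = -30009/(-1410) + (1402/35 + 11)/(-41421) = -30009*(-1/1410) + (1787/35)*(-1/41421) = 10003/470 - 1787/1449735 = 2900171863/136275090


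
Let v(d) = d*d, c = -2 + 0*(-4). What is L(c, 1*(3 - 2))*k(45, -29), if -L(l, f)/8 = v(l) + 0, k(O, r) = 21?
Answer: -672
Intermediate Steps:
c = -2 (c = -2 + 0 = -2)
v(d) = d²
L(l, f) = -8*l² (L(l, f) = -8*(l² + 0) = -8*l²)
L(c, 1*(3 - 2))*k(45, -29) = -8*(-2)²*21 = -8*4*21 = -32*21 = -672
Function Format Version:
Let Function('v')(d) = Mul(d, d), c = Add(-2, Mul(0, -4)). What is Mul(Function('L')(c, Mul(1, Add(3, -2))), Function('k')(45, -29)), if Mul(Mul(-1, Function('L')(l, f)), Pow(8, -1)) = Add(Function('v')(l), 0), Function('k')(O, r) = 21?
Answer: -672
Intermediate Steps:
c = -2 (c = Add(-2, 0) = -2)
Function('v')(d) = Pow(d, 2)
Function('L')(l, f) = Mul(-8, Pow(l, 2)) (Function('L')(l, f) = Mul(-8, Add(Pow(l, 2), 0)) = Mul(-8, Pow(l, 2)))
Mul(Function('L')(c, Mul(1, Add(3, -2))), Function('k')(45, -29)) = Mul(Mul(-8, Pow(-2, 2)), 21) = Mul(Mul(-8, 4), 21) = Mul(-32, 21) = -672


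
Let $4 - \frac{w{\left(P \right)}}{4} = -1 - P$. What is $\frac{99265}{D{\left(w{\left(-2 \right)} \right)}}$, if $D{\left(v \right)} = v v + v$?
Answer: $\frac{99265}{156} \approx 636.31$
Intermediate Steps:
$w{\left(P \right)} = 20 + 4 P$ ($w{\left(P \right)} = 16 - 4 \left(-1 - P\right) = 16 + \left(4 + 4 P\right) = 20 + 4 P$)
$D{\left(v \right)} = v + v^{2}$ ($D{\left(v \right)} = v^{2} + v = v + v^{2}$)
$\frac{99265}{D{\left(w{\left(-2 \right)} \right)}} = \frac{99265}{\left(20 + 4 \left(-2\right)\right) \left(1 + \left(20 + 4 \left(-2\right)\right)\right)} = \frac{99265}{\left(20 - 8\right) \left(1 + \left(20 - 8\right)\right)} = \frac{99265}{12 \left(1 + 12\right)} = \frac{99265}{12 \cdot 13} = \frac{99265}{156}$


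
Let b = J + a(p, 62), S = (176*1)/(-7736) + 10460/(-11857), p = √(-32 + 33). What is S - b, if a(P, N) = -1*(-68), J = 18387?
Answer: -211610219819/11465719 ≈ -18456.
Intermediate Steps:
p = 1 (p = √1 = 1)
a(P, N) = 68
S = -10375674/11465719 (S = 176*(-1/7736) + 10460*(-1/11857) = -22/967 - 10460/11857 = -10375674/11465719 ≈ -0.90493)
b = 18455 (b = 18387 + 68 = 18455)
S - b = -10375674/11465719 - 1*18455 = -10375674/11465719 - 18455 = -211610219819/11465719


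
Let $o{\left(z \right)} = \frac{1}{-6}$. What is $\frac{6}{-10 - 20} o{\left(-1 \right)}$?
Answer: $\frac{1}{30} \approx 0.033333$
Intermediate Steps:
$o{\left(z \right)} = - \frac{1}{6}$
$\frac{6}{-10 - 20} o{\left(-1 \right)} = \frac{6}{-10 - 20} \left(- \frac{1}{6}\right) = \frac{6}{-30} \left(- \frac{1}{6}\right) = 6 \left(- \frac{1}{30}\right) \left(- \frac{1}{6}\right) = \left(- \frac{1}{5}\right) \left(- \frac{1}{6}\right) = \frac{1}{30}$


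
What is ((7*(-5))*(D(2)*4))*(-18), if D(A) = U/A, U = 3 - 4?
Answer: -1260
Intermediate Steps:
U = -1
D(A) = -1/A
((7*(-5))*(D(2)*4))*(-18) = ((7*(-5))*(-1/2*4))*(-18) = -35*(-1*½)*4*(-18) = -(-35)*4/2*(-18) = -35*(-2)*(-18) = 70*(-18) = -1260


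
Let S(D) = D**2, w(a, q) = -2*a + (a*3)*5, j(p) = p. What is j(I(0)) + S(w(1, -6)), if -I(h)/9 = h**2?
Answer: 169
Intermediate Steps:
I(h) = -9*h**2
w(a, q) = 13*a (w(a, q) = -2*a + (3*a)*5 = -2*a + 15*a = 13*a)
j(I(0)) + S(w(1, -6)) = -9*0**2 + (13*1)**2 = -9*0 + 13**2 = 0 + 169 = 169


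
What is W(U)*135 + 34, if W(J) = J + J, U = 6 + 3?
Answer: 2464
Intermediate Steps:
U = 9
W(J) = 2*J
W(U)*135 + 34 = (2*9)*135 + 34 = 18*135 + 34 = 2430 + 34 = 2464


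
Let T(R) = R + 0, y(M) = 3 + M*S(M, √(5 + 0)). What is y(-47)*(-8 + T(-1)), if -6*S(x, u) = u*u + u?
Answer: -759/2 - 141*√5/2 ≈ -537.14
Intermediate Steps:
S(x, u) = -u/6 - u²/6 (S(x, u) = -(u*u + u)/6 = -(u² + u)/6 = -(u + u²)/6 = -u/6 - u²/6)
y(M) = 3 - M*√5*(1 + √5)/6 (y(M) = 3 + M*(-√(5 + 0)*(1 + √(5 + 0))/6) = 3 + M*(-√5*(1 + √5)/6) = 3 - M*√5*(1 + √5)/6)
T(R) = R
y(-47)*(-8 + T(-1)) = (3 - ⅚*(-47) - ⅙*(-47)*√5)*(-8 - 1) = (3 + 235/6 + 47*√5/6)*(-9) = (253/6 + 47*√5/6)*(-9) = -759/2 - 141*√5/2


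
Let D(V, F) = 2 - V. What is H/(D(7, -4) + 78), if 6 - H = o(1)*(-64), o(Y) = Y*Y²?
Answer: 70/73 ≈ 0.95890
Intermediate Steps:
o(Y) = Y³
H = 70 (H = 6 - 1³*(-64) = 6 - (-64) = 6 - 1*(-64) = 6 + 64 = 70)
H/(D(7, -4) + 78) = 70/((2 - 1*7) + 78) = 70/((2 - 7) + 78) = 70/(-5 + 78) = 70/73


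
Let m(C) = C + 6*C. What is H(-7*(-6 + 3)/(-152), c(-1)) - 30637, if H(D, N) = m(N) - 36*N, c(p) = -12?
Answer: -30289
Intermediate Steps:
m(C) = 7*C
H(D, N) = -29*N (H(D, N) = 7*N - 36*N = -29*N)
H(-7*(-6 + 3)/(-152), c(-1)) - 30637 = -29*(-12) - 30637 = 348 - 30637 = -30289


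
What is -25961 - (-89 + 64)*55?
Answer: -24586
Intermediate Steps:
-25961 - (-89 + 64)*55 = -25961 - (-25)*55 = -25961 - 1*(-1375) = -25961 + 1375 = -24586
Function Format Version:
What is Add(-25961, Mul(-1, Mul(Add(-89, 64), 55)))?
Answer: -24586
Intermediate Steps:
Add(-25961, Mul(-1, Mul(Add(-89, 64), 55))) = Add(-25961, Mul(-1, Mul(-25, 55))) = Add(-25961, Mul(-1, -1375)) = Add(-25961, 1375) = -24586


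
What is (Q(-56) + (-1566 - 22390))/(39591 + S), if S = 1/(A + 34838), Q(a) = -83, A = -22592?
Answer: -294381594/484831387 ≈ -0.60718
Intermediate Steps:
S = 1/12246 (S = 1/(-22592 + 34838) = 1/12246 ≈ 8.1659e-5)
(Q(-56) + (-1566 - 22390))/(39591 + S) = (-83 + (-1566 - 22390))/(39591 + 1/12246) = (-83 - 23956)/(484831387/12246) = -24039*12246/484831387 = -294381594/484831387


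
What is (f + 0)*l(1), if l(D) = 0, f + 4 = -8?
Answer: 0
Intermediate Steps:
f = -12 (f = -4 - 8 = -12)
(f + 0)*l(1) = (-12 + 0)*0 = -12*0 = 0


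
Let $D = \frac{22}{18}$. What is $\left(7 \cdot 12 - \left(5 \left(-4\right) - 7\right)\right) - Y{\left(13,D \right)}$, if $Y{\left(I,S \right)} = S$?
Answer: $\frac{988}{9} \approx 109.78$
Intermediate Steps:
$D = \frac{11}{9}$ ($D = 22 \cdot \frac{1}{18} = \frac{11}{9} \approx 1.2222$)
$\left(7 \cdot 12 - \left(5 \left(-4\right) - 7\right)\right) - Y{\left(13,D \right)} = \left(7 \cdot 12 - \left(5 \left(-4\right) - 7\right)\right) - \frac{11}{9} = \left(84 - \left(-20 - 7\right)\right) - \frac{11}{9} = \left(84 - -27\right) - \frac{11}{9} = \left(84 + 27\right) - \frac{11}{9} = 111 - \frac{11}{9} = \frac{988}{9}$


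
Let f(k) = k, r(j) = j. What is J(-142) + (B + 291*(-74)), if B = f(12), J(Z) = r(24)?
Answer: -21498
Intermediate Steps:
J(Z) = 24
B = 12
J(-142) + (B + 291*(-74)) = 24 + (12 + 291*(-74)) = 24 + (12 - 21534) = 24 - 21522 = -21498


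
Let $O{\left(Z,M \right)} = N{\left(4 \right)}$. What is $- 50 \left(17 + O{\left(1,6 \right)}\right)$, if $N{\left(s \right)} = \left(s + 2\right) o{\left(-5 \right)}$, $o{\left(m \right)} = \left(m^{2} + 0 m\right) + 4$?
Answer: $-9550$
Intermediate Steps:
$o{\left(m \right)} = 4 + m^{2}$ ($o{\left(m \right)} = \left(m^{2} + 0\right) + 4 = m^{2} + 4 = 4 + m^{2}$)
$N{\left(s \right)} = 58 + 29 s$ ($N{\left(s \right)} = \left(s + 2\right) \left(4 + \left(-5\right)^{2}\right) = \left(2 + s\right) \left(4 + 25\right) = \left(2 + s\right) 29 = 58 + 29 s$)
$O{\left(Z,M \right)} = 174$ ($O{\left(Z,M \right)} = 58 + 29 \cdot 4 = 58 + 116 = 174$)
$- 50 \left(17 + O{\left(1,6 \right)}\right) = - 50 \left(17 + 174\right) = \left(-50\right) 191 = -9550$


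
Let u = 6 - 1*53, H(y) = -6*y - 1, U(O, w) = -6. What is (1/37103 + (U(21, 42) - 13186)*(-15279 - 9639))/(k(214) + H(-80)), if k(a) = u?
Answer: 12196433452369/16028496 ≈ 7.6092e+5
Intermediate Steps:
H(y) = -1 - 6*y
u = -47 (u = 6 - 53 = -47)
k(a) = -47
(1/37103 + (U(21, 42) - 13186)*(-15279 - 9639))/(k(214) + H(-80)) = (1/37103 + (-6 - 13186)*(-15279 - 9639))/(-47 + (-1 - 6*(-80))) = (1/37103 - 13192*(-24918))/(-47 + (-1 + 480)) = (1/37103 + 328718256)/(-47 + 479) = (12196433452369/37103)/432 = (12196433452369/37103)*(1/432) = 12196433452369/16028496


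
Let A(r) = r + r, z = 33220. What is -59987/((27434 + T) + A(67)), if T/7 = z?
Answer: -59987/260108 ≈ -0.23062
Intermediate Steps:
A(r) = 2*r
T = 232540 (T = 7*33220 = 232540)
-59987/((27434 + T) + A(67)) = -59987/((27434 + 232540) + 2*67) = -59987/(259974 + 134) = -59987/260108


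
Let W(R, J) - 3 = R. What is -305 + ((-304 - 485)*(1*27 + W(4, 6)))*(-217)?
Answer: 5820937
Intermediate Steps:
W(R, J) = 3 + R
-305 + ((-304 - 485)*(1*27 + W(4, 6)))*(-217) = -305 + ((-304 - 485)*(1*27 + (3 + 4)))*(-217) = -305 - 789*(27 + 7)*(-217) = -305 - 789*34*(-217) = -305 - 26826*(-217) = -305 + 5821242 = 5820937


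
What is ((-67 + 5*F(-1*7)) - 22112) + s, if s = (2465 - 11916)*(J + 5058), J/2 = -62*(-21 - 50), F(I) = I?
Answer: -131031976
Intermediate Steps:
J = 8804 (J = 2*(-62*(-21 - 50)) = 2*(-62*(-71)) = 2*4402 = 8804)
s = -131009762 (s = (2465 - 11916)*(8804 + 5058) = -9451*13862 = -131009762)
((-67 + 5*F(-1*7)) - 22112) + s = ((-67 + 5*(-1*7)) - 22112) - 131009762 = ((-67 + 5*(-7)) - 22112) - 131009762 = ((-67 - 35) - 22112) - 131009762 = (-102 - 22112) - 131009762 = -22214 - 131009762 = -131031976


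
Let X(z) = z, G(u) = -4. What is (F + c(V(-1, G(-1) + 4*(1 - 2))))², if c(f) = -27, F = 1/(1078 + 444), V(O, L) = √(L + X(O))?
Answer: 1688634649/2316484 ≈ 728.96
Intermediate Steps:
V(O, L) = √(L + O)
F = 1/1522 ≈ 0.00065703
(F + c(V(-1, G(-1) + 4*(1 - 2))))² = (1/1522 - 27)² = (-41093/1522)² = 1688634649/2316484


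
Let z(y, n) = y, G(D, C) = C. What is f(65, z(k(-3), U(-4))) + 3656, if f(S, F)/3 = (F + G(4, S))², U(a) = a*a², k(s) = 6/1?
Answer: 18779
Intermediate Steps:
k(s) = 6 (k(s) = 6*1 = 6)
U(a) = a³
f(S, F) = 3*(F + S)²
f(65, z(k(-3), U(-4))) + 3656 = 3*(6 + 65)² + 3656 = 3*71² + 3656 = 3*5041 + 3656 = 15123 + 3656 = 18779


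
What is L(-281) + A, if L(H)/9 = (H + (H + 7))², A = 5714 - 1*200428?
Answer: 2577511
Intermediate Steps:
A = -194714 (A = 5714 - 200428 = -194714)
L(H) = 9*(7 + 2*H)² (L(H) = 9*(H + (H + 7))² = 9*(H + (7 + H))² = 9*(7 + 2*H)²)
L(-281) + A = 9*(7 + 2*(-281))² - 194714 = 9*(7 - 562)² - 194714 = 9*(-555)² - 194714 = 9*308025 - 194714 = 2772225 - 194714 = 2577511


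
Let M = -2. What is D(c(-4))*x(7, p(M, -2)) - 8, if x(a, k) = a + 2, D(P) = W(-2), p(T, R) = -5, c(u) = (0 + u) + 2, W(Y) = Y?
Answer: -26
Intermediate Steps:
c(u) = 2 + u (c(u) = u + 2 = 2 + u)
D(P) = -2
x(a, k) = 2 + a
D(c(-4))*x(7, p(M, -2)) - 8 = -2*(2 + 7) - 8 = -2*9 - 8 = -18 - 8 = -26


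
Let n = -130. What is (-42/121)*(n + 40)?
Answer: 3780/121 ≈ 31.240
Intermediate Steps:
(-42/121)*(n + 40) = (-42/121)*(-130 + 40) = -42*1/121*(-90) = -42/121*(-90) = 3780/121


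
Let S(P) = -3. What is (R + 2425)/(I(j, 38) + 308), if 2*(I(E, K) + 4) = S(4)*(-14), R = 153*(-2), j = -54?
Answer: 163/25 ≈ 6.5200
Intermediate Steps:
R = -306
I(E, K) = 17 (I(E, K) = -4 + (-3*(-14))/2 = -4 + (½)*42 = -4 + 21 = 17)
(R + 2425)/(I(j, 38) + 308) = (-306 + 2425)/(17 + 308) = 2119/325 = 2119*(1/325) = 163/25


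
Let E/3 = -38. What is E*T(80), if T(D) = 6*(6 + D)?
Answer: -58824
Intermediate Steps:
E = -114 (E = 3*(-38) = -114)
T(D) = 36 + 6*D
E*T(80) = -114*(36 + 6*80) = -114*(36 + 480) = -114*516 = -58824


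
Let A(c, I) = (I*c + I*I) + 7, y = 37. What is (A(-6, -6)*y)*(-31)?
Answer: -90613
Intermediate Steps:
A(c, I) = 7 + I² + I*c (A(c, I) = (I*c + I²) + 7 = (I² + I*c) + 7 = 7 + I² + I*c)
(A(-6, -6)*y)*(-31) = ((7 + (-6)² - 6*(-6))*37)*(-31) = ((7 + 36 + 36)*37)*(-31) = (79*37)*(-31) = 2923*(-31) = -90613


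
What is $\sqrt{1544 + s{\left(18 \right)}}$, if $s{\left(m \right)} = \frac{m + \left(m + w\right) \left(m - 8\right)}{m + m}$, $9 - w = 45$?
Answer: $\frac{\sqrt{6158}}{2} \approx 39.236$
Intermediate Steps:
$w = -36$ ($w = 9 - 45 = -36$)
$s{\left(m \right)} = \frac{m + \left(-36 + m\right) \left(-8 + m\right)}{2 m}$ ($s{\left(m \right)} = \frac{m + \left(m - 36\right) \left(m - 8\right)}{m + m} = \frac{m + \left(-36 + m\right) \left(-8 + m\right)}{2 m}$)
$\sqrt{1544 + s{\left(18 \right)}} = \sqrt{1544 + \frac{288 - 18 \left(43 - 18\right)}{2 \cdot 18}} = \sqrt{1544 + \frac{1}{2} \cdot \frac{1}{18} \left(288 - 18 \left(43 - 18\right)\right)} = \sqrt{1544 + \frac{1}{2} \cdot \frac{1}{18} \left(288 - 18 \cdot 25\right)} = \sqrt{1544 + \frac{1}{2} \cdot \frac{1}{18} \left(288 - 450\right)} = \sqrt{1544 + \frac{1}{2} \cdot \frac{1}{18} \left(-162\right)} = \sqrt{1544 - \frac{9}{2}} = \sqrt{\frac{3079}{2}} = \frac{\sqrt{6158}}{2}$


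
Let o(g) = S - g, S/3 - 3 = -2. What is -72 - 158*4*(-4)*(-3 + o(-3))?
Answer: 7512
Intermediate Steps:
S = 3 (S = 9 + 3*(-2) = 9 - 6 = 3)
o(g) = 3 - g
-72 - 158*4*(-4)*(-3 + o(-3)) = -72 - 158*4*(-4)*(-3 + (3 - 1*(-3))) = -72 - (-2528)*(-3 + (3 + 3)) = -72 - (-2528)*(-3 + 6) = -72 - (-2528)*3 = -72 - 158*(-48) = -72 + 7584 = 7512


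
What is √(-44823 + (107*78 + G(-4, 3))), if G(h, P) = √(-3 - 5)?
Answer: √(-36477 + 2*I*√2) ≈ 0.0074 + 190.99*I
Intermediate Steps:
G(h, P) = 2*I*√2 (G(h, P) = √(-8) = 2*I*√2)
√(-44823 + (107*78 + G(-4, 3))) = √(-44823 + (107*78 + 2*I*√2)) = √(-44823 + (8346 + 2*I*√2)) = √(-36477 + 2*I*√2)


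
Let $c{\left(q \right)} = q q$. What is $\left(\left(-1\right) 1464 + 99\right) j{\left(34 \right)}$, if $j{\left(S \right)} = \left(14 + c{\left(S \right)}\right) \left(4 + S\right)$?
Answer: $-60687900$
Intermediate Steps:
$c{\left(q \right)} = q^{2}$
$j{\left(S \right)} = \left(4 + S\right) \left(14 + S^{2}\right)$ ($j{\left(S \right)} = \left(14 + S^{2}\right) \left(4 + S\right) = \left(4 + S\right) \left(14 + S^{2}\right)$)
$\left(\left(-1\right) 1464 + 99\right) j{\left(34 \right)} = \left(\left(-1\right) 1464 + 99\right) \left(56 + 34^{3} + 4 \cdot 34^{2} + 14 \cdot 34\right) = \left(-1464 + 99\right) \left(56 + 39304 + 4 \cdot 1156 + 476\right) = - 1365 \left(56 + 39304 + 4624 + 476\right) = \left(-1365\right) 44460 = -60687900$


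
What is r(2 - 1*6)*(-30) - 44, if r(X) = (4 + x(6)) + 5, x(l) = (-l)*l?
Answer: 766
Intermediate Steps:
x(l) = -l**2
r(X) = -27 (r(X) = (4 - 1*6**2) + 5 = (4 - 1*36) + 5 = (4 - 36) + 5 = -32 + 5 = -27)
r(2 - 1*6)*(-30) - 44 = -27*(-30) - 44 = 810 - 44 = 766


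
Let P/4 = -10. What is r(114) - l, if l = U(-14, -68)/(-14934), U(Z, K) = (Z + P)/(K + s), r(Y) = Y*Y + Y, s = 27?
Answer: 1337862399/102049 ≈ 13110.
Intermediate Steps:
P = -40 (P = 4*(-10) = -40)
r(Y) = Y + Y² (r(Y) = Y² + Y = Y + Y²)
U(Z, K) = (-40 + Z)/(27 + K) (U(Z, K) = (Z - 40)/(K + 27) = (-40 + Z)/(27 + K))
l = -9/102049 (l = ((-40 - 14)/(27 - 68))/(-14934) = (-54/(-41))*(-1/14934) = -1/41*(-54)*(-1/14934) = (54/41)*(-1/14934) = -9/102049 ≈ -8.8193e-5)
r(114) - l = 114*(1 + 114) - 1*(-9/102049) = 114*115 + 9/102049 = 13110 + 9/102049 = 1337862399/102049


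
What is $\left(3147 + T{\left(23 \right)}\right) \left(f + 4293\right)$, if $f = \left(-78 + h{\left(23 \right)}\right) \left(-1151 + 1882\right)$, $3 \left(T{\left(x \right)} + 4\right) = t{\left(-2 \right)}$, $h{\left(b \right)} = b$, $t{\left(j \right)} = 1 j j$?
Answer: $- \frac{338757896}{3} \approx -1.1292 \cdot 10^{8}$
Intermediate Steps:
$t{\left(j \right)} = j^{2}$ ($t{\left(j \right)} = j j = j^{2}$)
$T{\left(x \right)} = - \frac{8}{3}$ ($T{\left(x \right)} = -4 + \frac{\left(-2\right)^{2}}{3} = -4 + \frac{1}{3} \cdot 4 = -4 + \frac{4}{3} = - \frac{8}{3}$)
$f = -40205$ ($f = \left(-78 + 23\right) \left(-1151 + 1882\right) = \left(-55\right) 731 = -40205$)
$\left(3147 + T{\left(23 \right)}\right) \left(f + 4293\right) = \left(3147 - \frac{8}{3}\right) \left(-40205 + 4293\right) = \frac{9433}{3} \left(-35912\right) = - \frac{338757896}{3}$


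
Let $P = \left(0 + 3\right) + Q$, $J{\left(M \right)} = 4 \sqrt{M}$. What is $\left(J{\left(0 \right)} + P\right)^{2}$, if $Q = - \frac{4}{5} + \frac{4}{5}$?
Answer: $9$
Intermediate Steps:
$Q = 0$ ($Q = \left(-4\right) \frac{1}{5} + 4 \cdot \frac{1}{5} = - \frac{4}{5} + \frac{4}{5} = 0$)
$P = 3$ ($P = \left(0 + 3\right) + 0 = 3 + 0 = 3$)
$\left(J{\left(0 \right)} + P\right)^{2} = \left(4 \sqrt{0} + 3\right)^{2} = \left(4 \cdot 0 + 3\right)^{2} = \left(0 + 3\right)^{2} = 3^{2} = 9$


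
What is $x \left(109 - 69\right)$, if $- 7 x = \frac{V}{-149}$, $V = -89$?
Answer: $- \frac{3560}{1043} \approx -3.4132$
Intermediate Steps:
$x = - \frac{89}{1043}$ ($x = - \frac{\left(-89\right) \frac{1}{-149}}{7} = - \frac{\left(-89\right) \left(- \frac{1}{149}\right)}{7} = \left(- \frac{1}{7}\right) \frac{89}{149} = - \frac{89}{1043} \approx -0.085331$)
$x \left(109 - 69\right) = - \frac{89 \left(109 - 69\right)}{1043} = \left(- \frac{89}{1043}\right) 40 = - \frac{3560}{1043}$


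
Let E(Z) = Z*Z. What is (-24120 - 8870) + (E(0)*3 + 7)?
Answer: -32983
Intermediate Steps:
E(Z) = Z²
(-24120 - 8870) + (E(0)*3 + 7) = (-24120 - 8870) + (0²*3 + 7) = -32990 + (0*3 + 7) = -32990 + (0 + 7) = -32990 + 7 = -32983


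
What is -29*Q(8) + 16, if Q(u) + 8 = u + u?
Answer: -216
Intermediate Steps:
Q(u) = -8 + 2*u (Q(u) = -8 + (u + u) = -8 + 2*u)
-29*Q(8) + 16 = -29*(-8 + 2*8) + 16 = -29*(-8 + 16) + 16 = -29*8 + 16 = -232 + 16 = -216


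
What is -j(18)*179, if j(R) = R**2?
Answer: -57996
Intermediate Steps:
-j(18)*179 = -18**2*179 = -324*179 = -1*57996 = -57996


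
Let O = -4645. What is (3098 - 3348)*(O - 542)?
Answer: 1296750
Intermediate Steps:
(3098 - 3348)*(O - 542) = (3098 - 3348)*(-4645 - 542) = -250*(-5187) = 1296750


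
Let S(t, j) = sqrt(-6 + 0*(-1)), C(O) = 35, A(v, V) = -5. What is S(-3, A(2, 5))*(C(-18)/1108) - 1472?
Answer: -1472 + 35*I*sqrt(6)/1108 ≈ -1472.0 + 0.077376*I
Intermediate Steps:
S(t, j) = I*sqrt(6) (S(t, j) = sqrt(-6 + 0) = sqrt(-6) = I*sqrt(6))
S(-3, A(2, 5))*(C(-18)/1108) - 1472 = (I*sqrt(6))*(35/1108) - 1472 = 35*I*sqrt(6)/1108 - 1472 = -1472 + 35*I*sqrt(6)/1108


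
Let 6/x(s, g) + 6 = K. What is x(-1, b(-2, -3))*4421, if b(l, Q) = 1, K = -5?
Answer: -26526/11 ≈ -2411.5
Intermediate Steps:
x(s, g) = -6/11 (x(s, g) = 6/(-6 - 5) = 6/(-11) = 6*(-1/11) = -6/11)
x(-1, b(-2, -3))*4421 = -6/11*4421 = -26526/11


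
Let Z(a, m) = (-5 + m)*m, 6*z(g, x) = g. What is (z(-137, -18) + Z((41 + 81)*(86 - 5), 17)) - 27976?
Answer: -166769/6 ≈ -27795.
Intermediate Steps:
z(g, x) = g/6
Z(a, m) = m*(-5 + m)
(z(-137, -18) + Z((41 + 81)*(86 - 5), 17)) - 27976 = ((⅙)*(-137) + 17*(-5 + 17)) - 27976 = (-137/6 + 17*12) - 27976 = (-137/6 + 204) - 27976 = 1087/6 - 27976 = -166769/6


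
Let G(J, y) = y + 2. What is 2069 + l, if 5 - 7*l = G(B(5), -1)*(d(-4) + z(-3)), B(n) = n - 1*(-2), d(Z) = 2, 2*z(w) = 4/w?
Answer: 43460/21 ≈ 2069.5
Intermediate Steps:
z(w) = 2/w (z(w) = (4/w)/2 = 2/w)
B(n) = 2 + n (B(n) = n + 2 = 2 + n)
G(J, y) = 2 + y
l = 11/21 (l = 5/7 - (2 - 1)*(2 + 2/(-3))/7 = 5/7 - (2 + 2*(-1/3))/7 = 5/7 - (2 - 2/3)/7 = 5/7 - 4/(7*3) = 5/7 - 1/7*4/3 = 5/7 - 4/21 = 11/21 ≈ 0.52381)
2069 + l = 2069 + 11/21 = 43460/21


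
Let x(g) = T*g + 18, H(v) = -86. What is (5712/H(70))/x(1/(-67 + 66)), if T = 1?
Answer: -168/43 ≈ -3.9070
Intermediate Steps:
x(g) = 18 + g (x(g) = 1*g + 18 = g + 18 = 18 + g)
(5712/H(70))/x(1/(-67 + 66)) = (5712/(-86))/(18 + 1/(-67 + 66)) = (5712*(-1/86))/(18 + 1/(-1)) = -2856/(43*(18 - 1)) = -2856/43/17 = -2856/43*1/17 = -168/43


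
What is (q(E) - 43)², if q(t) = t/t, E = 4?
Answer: 1764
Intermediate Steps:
q(t) = 1
(q(E) - 43)² = (1 - 43)² = (-42)² = 1764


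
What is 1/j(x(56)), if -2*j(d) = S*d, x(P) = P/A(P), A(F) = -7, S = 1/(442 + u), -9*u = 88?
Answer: 1945/18 ≈ 108.06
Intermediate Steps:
u = -88/9 (u = -⅑*88 = -88/9 ≈ -9.7778)
S = 9/3890 (S = 1/(442 - 88/9) = 1/(3890/9) = 9/3890 ≈ 0.0023136)
x(P) = -P/7 (x(P) = P/(-7) = P*(-⅐) = -P/7)
j(d) = -9*d/7780
1/j(x(56)) = 1/(-(-9)*56/54460) = 1/(-9/7780*(-8)) = 1/(18/1945) = 1945/18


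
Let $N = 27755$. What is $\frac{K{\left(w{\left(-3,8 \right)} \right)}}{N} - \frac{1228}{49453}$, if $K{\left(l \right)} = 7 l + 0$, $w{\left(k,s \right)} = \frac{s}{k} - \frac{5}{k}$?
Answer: $- \frac{4918473}{196081145} \approx -0.025084$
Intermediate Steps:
$w{\left(k,s \right)} = - \frac{5}{k} + \frac{s}{k}$
$K{\left(l \right)} = 7 l$
$\frac{K{\left(w{\left(-3,8 \right)} \right)}}{N} - \frac{1228}{49453} = \frac{7 \frac{-5 + 8}{-3}}{27755} - \frac{1228}{49453} = 7 \left(\left(- \frac{1}{3}\right) 3\right) \frac{1}{27755} - \frac{1228}{49453} = 7 \left(-1\right) \frac{1}{27755} - \frac{1228}{49453} = \left(-7\right) \frac{1}{27755} - \frac{1228}{49453} = - \frac{1}{3965} - \frac{1228}{49453} = - \frac{4918473}{196081145}$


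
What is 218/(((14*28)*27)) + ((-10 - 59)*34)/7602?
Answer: -275867/957852 ≈ -0.28801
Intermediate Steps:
218/(((14*28)*27)) + ((-10 - 59)*34)/7602 = 218/((392*27)) - 69*34*(1/7602) = 218/10584 - 2346*1/7602 = 218*(1/10584) - 391/1267 = 109/5292 - 391/1267 = -275867/957852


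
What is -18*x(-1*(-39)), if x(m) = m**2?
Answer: -27378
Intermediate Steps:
-18*x(-1*(-39)) = -18*(-1*(-39))**2 = -18*39**2 = -18*1521 = -27378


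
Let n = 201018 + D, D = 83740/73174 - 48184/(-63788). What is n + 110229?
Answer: 181599069770475/583452889 ≈ 3.1125e+5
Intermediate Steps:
D = 1108427892/583452889 (D = 83740*(1/73174) - 48184*(-1/63788) = 41870/36587 + 12046/15947 = 1108427892/583452889 ≈ 1.8998)
n = 117285641268894/583452889 (n = 201018 + 1108427892/583452889 = 117285641268894/583452889 ≈ 2.0102e+5)
n + 110229 = 117285641268894/583452889 + 110229 = 181599069770475/583452889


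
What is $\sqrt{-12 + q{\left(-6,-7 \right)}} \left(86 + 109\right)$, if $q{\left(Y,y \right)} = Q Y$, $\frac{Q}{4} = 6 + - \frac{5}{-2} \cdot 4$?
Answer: $1170 i \sqrt{11} \approx 3880.4 i$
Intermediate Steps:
$Q = 64$ ($Q = 4 \left(6 + - \frac{5}{-2} \cdot 4\right) = 4 \left(6 + \left(-5\right) \left(- \frac{1}{2}\right) 4\right) = 4 \left(6 + \frac{5}{2} \cdot 4\right) = 4 \left(6 + 10\right) = 4 \cdot 16 = 64$)
$q{\left(Y,y \right)} = 64 Y$
$\sqrt{-12 + q{\left(-6,-7 \right)}} \left(86 + 109\right) = \sqrt{-12 + 64 \left(-6\right)} \left(86 + 109\right) = \sqrt{-12 - 384} \cdot 195 = \sqrt{-396} \cdot 195 = 6 i \sqrt{11} \cdot 195 = 1170 i \sqrt{11}$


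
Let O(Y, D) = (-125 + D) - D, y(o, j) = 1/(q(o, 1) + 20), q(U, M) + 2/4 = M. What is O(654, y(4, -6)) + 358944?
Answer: 358819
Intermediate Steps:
q(U, M) = -½ + M
y(o, j) = 2/41 (y(o, j) = 1/((-½ + 1) + 20) = 1/(½ + 20) = 1/(41/2) = 2/41)
O(Y, D) = -125
O(654, y(4, -6)) + 358944 = -125 + 358944 = 358819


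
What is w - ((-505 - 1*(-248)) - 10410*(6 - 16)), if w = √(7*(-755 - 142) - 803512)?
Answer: -103843 + I*√809791 ≈ -1.0384e+5 + 899.88*I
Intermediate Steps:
w = I*√809791 (w = √(7*(-897) - 803512) = √(-6279 - 803512) = √(-809791) = I*√809791 ≈ 899.88*I)
w - ((-505 - 1*(-248)) - 10410*(6 - 16)) = I*√809791 - ((-505 - 1*(-248)) - 10410*(6 - 16)) = I*√809791 - ((-505 + 248) - 10410*(-10)) = I*√809791 - (-257 - 694*(-150)) = I*√809791 - (-257 + 104100) = I*√809791 - 1*103843 = I*√809791 - 103843 = -103843 + I*√809791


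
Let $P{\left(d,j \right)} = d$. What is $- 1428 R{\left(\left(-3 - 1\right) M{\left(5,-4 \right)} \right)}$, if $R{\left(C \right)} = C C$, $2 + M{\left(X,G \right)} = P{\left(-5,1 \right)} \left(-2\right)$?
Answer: $-1462272$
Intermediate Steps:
$M{\left(X,G \right)} = 8$ ($M{\left(X,G \right)} = -2 - -10 = -2 + 10 = 8$)
$R{\left(C \right)} = C^{2}$
$- 1428 R{\left(\left(-3 - 1\right) M{\left(5,-4 \right)} \right)} = - 1428 \left(\left(-3 - 1\right) 8\right)^{2} = - 1428 \left(\left(-4\right) 8\right)^{2} = - 1428 \left(-32\right)^{2} = \left(-1428\right) 1024 = -1462272$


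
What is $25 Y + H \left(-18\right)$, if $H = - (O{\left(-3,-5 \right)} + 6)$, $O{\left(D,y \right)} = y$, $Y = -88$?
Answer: $-2182$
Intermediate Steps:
$H = -1$ ($H = - (-5 + 6) = \left(-1\right) 1 = -1$)
$25 Y + H \left(-18\right) = 25 \left(-88\right) - -18 = -2200 + 18 = -2182$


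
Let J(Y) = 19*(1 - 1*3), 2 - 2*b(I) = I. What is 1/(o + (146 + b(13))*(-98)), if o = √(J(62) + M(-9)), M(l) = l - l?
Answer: -13769/189585399 - I*√38/189585399 ≈ -7.2627e-5 - 3.2515e-8*I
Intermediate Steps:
b(I) = 1 - I/2
J(Y) = -38 (J(Y) = 19*(1 - 3) = 19*(-2) = -38)
M(l) = 0
o = I*√38 (o = √(-38 + 0) = √(-38) = I*√38 ≈ 6.1644*I)
1/(o + (146 + b(13))*(-98)) = 1/(I*√38 + (146 + (1 - ½*13))*(-98)) = 1/(I*√38 + (146 + (1 - 13/2))*(-98)) = 1/(I*√38 + (146 - 11/2)*(-98)) = 1/(I*√38 + (281/2)*(-98)) = 1/(I*√38 - 13769) = 1/(-13769 + I*√38)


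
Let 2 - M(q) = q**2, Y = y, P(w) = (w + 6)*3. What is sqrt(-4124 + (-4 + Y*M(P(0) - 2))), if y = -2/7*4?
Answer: 4*I*sqrt(11753)/7 ≈ 61.949*I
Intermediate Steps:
P(w) = 18 + 3*w (P(w) = (6 + w)*3 = 18 + 3*w)
y = -8/7 (y = -2*1/7*4 = -2/7*4 = -8/7 ≈ -1.1429)
Y = -8/7 ≈ -1.1429
M(q) = 2 - q**2
sqrt(-4124 + (-4 + Y*M(P(0) - 2))) = sqrt(-4124 + (-4 - 8*(2 - ((18 + 3*0) - 2)**2)/7)) = sqrt(-4124 + (-4 - 8*(2 - ((18 + 0) - 2)**2)/7)) = sqrt(-4124 + (-4 - 8*(2 - (18 - 2)**2)/7)) = sqrt(-4124 + (-4 - 8*(2 - 1*16**2)/7)) = sqrt(-4124 + (-4 - 8*(2 - 1*256)/7)) = sqrt(-4124 + (-4 - 8*(2 - 256)/7)) = sqrt(-4124 + (-4 - 8/7*(-254))) = sqrt(-4124 + (-4 + 2032/7)) = sqrt(-4124 + 2004/7) = sqrt(-26864/7) = 4*I*sqrt(11753)/7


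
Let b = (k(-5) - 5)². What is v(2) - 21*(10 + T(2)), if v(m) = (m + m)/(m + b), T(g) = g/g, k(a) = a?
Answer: -11779/51 ≈ -230.96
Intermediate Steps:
T(g) = 1
b = 100 (b = (-5 - 5)² = (-10)² = 100)
v(m) = 2*m/(100 + m) (v(m) = (m + m)/(m + 100) = (2*m)/(100 + m) = 2*m/(100 + m))
v(2) - 21*(10 + T(2)) = 2*2/(100 + 2) - 21*(10 + 1) = 2*2/102 - 21*11 = 2*2*(1/102) - 231 = 2/51 - 231 = -11779/51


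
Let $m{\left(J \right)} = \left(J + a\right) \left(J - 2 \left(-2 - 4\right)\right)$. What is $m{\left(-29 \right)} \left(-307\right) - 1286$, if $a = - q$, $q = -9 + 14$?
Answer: $-178732$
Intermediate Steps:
$q = 5$
$a = -5$ ($a = \left(-1\right) 5 = -5$)
$m{\left(J \right)} = \left(-5 + J\right) \left(12 + J\right)$ ($m{\left(J \right)} = \left(J - 5\right) \left(J - 2 \left(-2 - 4\right)\right) = \left(-5 + J\right) \left(J - -12\right) = \left(-5 + J\right) \left(J + 12\right) = \left(-5 + J\right) \left(12 + J\right)$)
$m{\left(-29 \right)} \left(-307\right) - 1286 = \left(-60 + \left(-29\right)^{2} + 7 \left(-29\right)\right) \left(-307\right) - 1286 = \left(-60 + 841 - 203\right) \left(-307\right) - 1286 = 578 \left(-307\right) - 1286 = -177446 - 1286 = -178732$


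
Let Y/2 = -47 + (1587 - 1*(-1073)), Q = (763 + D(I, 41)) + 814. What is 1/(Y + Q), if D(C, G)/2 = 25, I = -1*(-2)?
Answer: 1/6853 ≈ 0.00014592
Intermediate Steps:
I = 2
D(C, G) = 50 (D(C, G) = 2*25 = 50)
Q = 1627 (Q = (763 + 50) + 814 = 813 + 814 = 1627)
Y = 5226 (Y = 2*(-47 + (1587 - 1*(-1073))) = 2*(-47 + (1587 + 1073)) = 2*(-47 + 2660) = 2*2613 = 5226)
1/(Y + Q) = 1/(5226 + 1627) = 1/6853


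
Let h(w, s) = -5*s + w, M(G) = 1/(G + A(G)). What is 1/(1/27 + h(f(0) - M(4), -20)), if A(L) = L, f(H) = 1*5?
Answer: 216/22661 ≈ 0.0095318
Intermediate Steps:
f(H) = 5
M(G) = 1/(2*G) (M(G) = 1/(G + G) = 1/(2*G))
h(w, s) = w - 5*s
1/(1/27 + h(f(0) - M(4), -20)) = 1/(1/27 + ((5 - 1/(2*4)) - 5*(-20))) = 1/(1/27 + ((5 - 1/(2*4)) + 100)) = 1/(1/27 + ((5 - 1*1/8) + 100)) = 1/(1/27 + ((5 - 1/8) + 100)) = 1/(1/27 + (39/8 + 100)) = 1/(1/27 + 839/8) = 1/(22661/216) = 216/22661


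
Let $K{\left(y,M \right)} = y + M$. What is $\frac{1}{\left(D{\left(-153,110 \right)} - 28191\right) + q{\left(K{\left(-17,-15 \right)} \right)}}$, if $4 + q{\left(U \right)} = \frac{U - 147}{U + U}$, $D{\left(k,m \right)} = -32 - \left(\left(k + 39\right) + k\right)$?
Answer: $- \frac{64}{1789261} \approx -3.5769 \cdot 10^{-5}$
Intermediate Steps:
$D{\left(k,m \right)} = -71 - 2 k$ ($D{\left(k,m \right)} = -32 - \left(\left(39 + k\right) + k\right) = -32 - \left(39 + 2 k\right) = -71 - 2 k$)
$K{\left(y,M \right)} = M + y$
$q{\left(U \right)} = -4 + \frac{-147 + U}{2 U}$ ($q{\left(U \right)} = -4 + \frac{U - 147}{U + U} = -4 + \frac{-147 + U}{2 U}$)
$\frac{1}{\left(D{\left(-153,110 \right)} - 28191\right) + q{\left(K{\left(-17,-15 \right)} \right)}} = \frac{1}{\left(\left(-71 - -306\right) - 28191\right) + \frac{7 \left(-21 - \left(-15 - 17\right)\right)}{2 \left(-15 - 17\right)}} = \frac{1}{\left(\left(-71 + 306\right) - 28191\right) + \frac{7 \left(-21 - -32\right)}{2 \left(-32\right)}} = \frac{1}{\left(235 - 28191\right) + \frac{7}{2} \left(- \frac{1}{32}\right) \left(-21 + 32\right)} = \frac{1}{-27956 + \frac{7}{2} \left(- \frac{1}{32}\right) 11} = \frac{1}{-27956 - \frac{77}{64}} = \frac{1}{- \frac{1789261}{64}} = - \frac{64}{1789261}$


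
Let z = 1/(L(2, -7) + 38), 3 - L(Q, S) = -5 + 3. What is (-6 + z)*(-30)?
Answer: 7710/43 ≈ 179.30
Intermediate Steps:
L(Q, S) = 5 (L(Q, S) = 3 - (-5 + 3) = 3 - 1*(-2) = 3 + 2 = 5)
z = 1/43 (z = 1/(5 + 38) = 1/43 ≈ 0.023256)
(-6 + z)*(-30) = (-6 + 1/43)*(-30) = -257/43*(-30) = 7710/43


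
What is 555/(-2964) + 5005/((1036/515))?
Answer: 45472365/18278 ≈ 2487.8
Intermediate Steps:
555/(-2964) + 5005/((1036/515)) = 555*(-1/2964) + 5005/((1036*(1/515))) = -185/988 + 5005/(1036/515) = -185/988 + 5005*(515/1036) = -185/988 + 368225/148 = 45472365/18278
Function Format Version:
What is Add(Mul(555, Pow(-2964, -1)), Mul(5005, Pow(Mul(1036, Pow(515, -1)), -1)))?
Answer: Rational(45472365, 18278) ≈ 2487.8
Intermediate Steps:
Add(Mul(555, Pow(-2964, -1)), Mul(5005, Pow(Mul(1036, Pow(515, -1)), -1))) = Add(Mul(555, Rational(-1, 2964)), Mul(5005, Pow(Mul(1036, Rational(1, 515)), -1))) = Add(Rational(-185, 988), Mul(5005, Pow(Rational(1036, 515), -1))) = Add(Rational(-185, 988), Mul(5005, Rational(515, 1036))) = Add(Rational(-185, 988), Rational(368225, 148)) = Rational(45472365, 18278)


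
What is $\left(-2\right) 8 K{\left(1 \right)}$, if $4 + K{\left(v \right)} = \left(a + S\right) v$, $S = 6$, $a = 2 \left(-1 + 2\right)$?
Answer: $-64$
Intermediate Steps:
$a = 2$ ($a = 2 \cdot 1 = 2$)
$K{\left(v \right)} = -4 + 8 v$ ($K{\left(v \right)} = -4 + \left(2 + 6\right) v = -4 + 8 v$)
$\left(-2\right) 8 K{\left(1 \right)} = \left(-2\right) 8 \left(-4 + 8 \cdot 1\right) = - 16 \left(-4 + 8\right) = \left(-16\right) 4 = -64$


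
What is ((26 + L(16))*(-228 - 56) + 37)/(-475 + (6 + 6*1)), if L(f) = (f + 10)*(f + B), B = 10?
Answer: 199331/463 ≈ 430.52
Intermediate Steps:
L(f) = (10 + f)² (L(f) = (f + 10)*(f + 10) = (10 + f)*(10 + f) = (10 + f)²)
((26 + L(16))*(-228 - 56) + 37)/(-475 + (6 + 6*1)) = ((26 + (100 + 16² + 20*16))*(-228 - 56) + 37)/(-475 + (6 + 6*1)) = ((26 + (100 + 256 + 320))*(-284) + 37)/(-475 + (6 + 6)) = ((26 + 676)*(-284) + 37)/(-475 + 12) = (702*(-284) + 37)/(-463) = (-199368 + 37)*(-1/463) = -199331*(-1/463) = 199331/463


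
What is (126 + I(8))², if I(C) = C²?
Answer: 36100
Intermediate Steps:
(126 + I(8))² = (126 + 8²)² = (126 + 64)² = 190² = 36100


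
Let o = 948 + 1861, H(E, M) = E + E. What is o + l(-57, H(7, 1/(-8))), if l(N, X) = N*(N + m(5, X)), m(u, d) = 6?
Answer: 5716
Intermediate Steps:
H(E, M) = 2*E
l(N, X) = N*(6 + N) (l(N, X) = N*(N + 6) = N*(6 + N))
o = 2809
o + l(-57, H(7, 1/(-8))) = 2809 - 57*(6 - 57) = 2809 - 57*(-51) = 2809 + 2907 = 5716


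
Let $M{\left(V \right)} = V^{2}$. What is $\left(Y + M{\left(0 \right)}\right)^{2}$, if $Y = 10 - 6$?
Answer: $16$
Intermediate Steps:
$Y = 4$
$\left(Y + M{\left(0 \right)}\right)^{2} = \left(4 + 0^{2}\right)^{2} = \left(4 + 0\right)^{2} = 4^{2} = 16$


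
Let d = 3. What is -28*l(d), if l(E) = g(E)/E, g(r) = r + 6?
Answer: -84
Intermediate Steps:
g(r) = 6 + r
l(E) = (6 + E)/E
-28*l(d) = -28*(6 + 3)/3 = -28*9/3 = -28*3 = -84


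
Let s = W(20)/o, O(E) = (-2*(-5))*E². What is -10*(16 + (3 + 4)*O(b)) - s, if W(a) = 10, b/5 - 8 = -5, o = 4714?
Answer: -371604625/2357 ≈ -1.5766e+5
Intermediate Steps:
b = 15 (b = 40 + 5*(-5) = 40 - 25 = 15)
O(E) = 10*E²
s = 5/2357 (s = 10/4714 = 10*(1/4714) = 5/2357 ≈ 0.0021213)
-10*(16 + (3 + 4)*O(b)) - s = -10*(16 + (3 + 4)*(10*15²)) - 1*5/2357 = -10*(16 + 7*(10*225)) - 5/2357 = -10*(16 + 7*2250) - 5/2357 = -10*(16 + 15750) - 5/2357 = -10*15766 - 5/2357 = -157660 - 5/2357 = -371604625/2357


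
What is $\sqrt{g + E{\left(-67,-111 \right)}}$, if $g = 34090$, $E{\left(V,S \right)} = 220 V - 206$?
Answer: $2 \sqrt{4786} \approx 138.36$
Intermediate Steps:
$E{\left(V,S \right)} = -206 + 220 V$
$\sqrt{g + E{\left(-67,-111 \right)}} = \sqrt{34090 + \left(-206 + 220 \left(-67\right)\right)} = \sqrt{34090 - 14946} = \sqrt{19144} = 2 \sqrt{4786}$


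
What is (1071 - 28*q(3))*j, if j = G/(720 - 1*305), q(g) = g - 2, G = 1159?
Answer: 1208837/415 ≈ 2912.9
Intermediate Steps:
q(g) = -2 + g
j = 1159/415 (j = 1159/(720 - 1*305) = 1159/(720 - 305) = 1159/415 ≈ 2.7928)
(1071 - 28*q(3))*j = (1071 - 28*(-2 + 3))*(1159/415) = (1071 - 28*1)*(1159/415) = (1071 - 28)*(1159/415) = 1043*(1159/415) = 1208837/415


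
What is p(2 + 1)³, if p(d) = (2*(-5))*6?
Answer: -216000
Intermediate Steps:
p(d) = -60 (p(d) = -10*6 = -60)
p(2 + 1)³ = (-60)³ = -216000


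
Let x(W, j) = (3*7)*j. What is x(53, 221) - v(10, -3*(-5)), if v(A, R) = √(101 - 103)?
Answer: 4641 - I*√2 ≈ 4641.0 - 1.4142*I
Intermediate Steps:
v(A, R) = I*√2 (v(A, R) = √(-2) = I*√2)
x(W, j) = 21*j
x(53, 221) - v(10, -3*(-5)) = 21*221 - I*√2 = 4641 - I*√2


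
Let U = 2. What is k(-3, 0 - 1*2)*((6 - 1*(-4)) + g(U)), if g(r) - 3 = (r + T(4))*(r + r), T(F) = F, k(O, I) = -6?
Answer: -222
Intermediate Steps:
g(r) = 3 + 2*r*(4 + r) (g(r) = 3 + (r + 4)*(r + r) = 3 + (4 + r)*(2*r) = 3 + 2*r*(4 + r))
k(-3, 0 - 1*2)*((6 - 1*(-4)) + g(U)) = -6*((6 - 1*(-4)) + (3 + 2*2² + 8*2)) = -6*((6 + 4) + (3 + 2*4 + 16)) = -6*(10 + (3 + 8 + 16)) = -6*(10 + 27) = -6*37 = -222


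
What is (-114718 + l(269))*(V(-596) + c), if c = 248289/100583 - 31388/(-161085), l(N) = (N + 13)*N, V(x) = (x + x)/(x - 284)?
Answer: -5565498170511502/35645307621 ≈ -1.5614e+5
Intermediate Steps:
V(x) = 2*x/(-284 + x) (V(x) = (2*x)/(-284 + x) = 2*x/(-284 + x))
l(N) = N*(13 + N) (l(N) = (13 + N)*N = N*(13 + N))
c = 43152732769/16202412555 (c = 248289*(1/100583) - 31388*(-1/161085) = 248289/100583 + 31388/161085 = 43152732769/16202412555 ≈ 2.6634)
(-114718 + l(269))*(V(-596) + c) = (-114718 + 269*(13 + 269))*(2*(-596)/(-284 - 596) + 43152732769/16202412555) = (-114718 + 269*282)*(2*(-596)/(-880) + 43152732769/16202412555) = (-114718 + 75858)*(2*(-596)*(-1/880) + 43152732769/16202412555) = -38860*(149/110 + 43152732769/16202412555) = -38860*1432192015057/356453076210 = -5565498170511502/35645307621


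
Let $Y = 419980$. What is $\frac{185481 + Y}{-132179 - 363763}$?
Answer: $- \frac{605461}{495942} \approx -1.2208$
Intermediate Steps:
$\frac{185481 + Y}{-132179 - 363763} = \frac{185481 + 419980}{-132179 - 363763} = \frac{605461}{-495942} = 605461 \left(- \frac{1}{495942}\right) = - \frac{605461}{495942}$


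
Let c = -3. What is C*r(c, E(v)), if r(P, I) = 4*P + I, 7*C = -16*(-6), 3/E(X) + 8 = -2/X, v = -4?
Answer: -5952/35 ≈ -170.06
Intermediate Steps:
E(X) = 3/(-8 - 2/X)
C = 96/7 (C = (-16*(-6))/7 = (⅐)*96 = 96/7 ≈ 13.714)
r(P, I) = I + 4*P
C*r(c, E(v)) = 96*(-3*(-4)/(2 + 8*(-4)) + 4*(-3))/7 = 96*(-3*(-4)/(2 - 32) - 12)/7 = 96*(-3*(-4)/(-30) - 12)/7 = 96*(-3*(-4)*(-1/30) - 12)/7 = 96*(-⅖ - 12)/7 = (96/7)*(-62/5) = -5952/35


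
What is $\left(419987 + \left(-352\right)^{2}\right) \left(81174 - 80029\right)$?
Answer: $622755195$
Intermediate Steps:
$\left(419987 + \left(-352\right)^{2}\right) \left(81174 - 80029\right) = \left(419987 + 123904\right) 1145 = 543891 \cdot 1145 = 622755195$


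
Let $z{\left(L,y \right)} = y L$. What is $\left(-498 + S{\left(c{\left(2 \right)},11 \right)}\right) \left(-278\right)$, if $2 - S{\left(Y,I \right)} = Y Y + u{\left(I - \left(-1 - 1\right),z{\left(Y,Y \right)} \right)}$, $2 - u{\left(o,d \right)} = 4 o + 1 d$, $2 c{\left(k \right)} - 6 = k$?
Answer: $123988$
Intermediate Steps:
$z{\left(L,y \right)} = L y$
$c{\left(k \right)} = 3 + \frac{k}{2}$
$u{\left(o,d \right)} = 2 - d - 4 o$ ($u{\left(o,d \right)} = 2 - \left(4 o + 1 d\right) = 2 - \left(4 o + d\right) = 2 - \left(d + 4 o\right) = 2 - d - 4 o$)
$S{\left(Y,I \right)} = 8 + 4 I$ ($S{\left(Y,I \right)} = 2 - \left(Y Y - \left(-2 + 4 \left(I - \left(-1 - 1\right)\right) + Y Y\right)\right) = 2 - \left(Y^{2} - \left(-2 + Y^{2} + 4 \left(I - -2\right)\right)\right) = 2 - \left(Y^{2} - \left(-2 + Y^{2} + 4 \left(I + 2\right)\right)\right) = 2 - \left(Y^{2} - \left(-2 + Y^{2} + 4 \left(2 + I\right)\right)\right) = 2 - \left(Y^{2} - \left(6 + Y^{2} + 4 I\right)\right) = 2 - \left(-6 - 4 I\right) = 2 + \left(6 + 4 I\right) = 8 + 4 I$)
$\left(-498 + S{\left(c{\left(2 \right)},11 \right)}\right) \left(-278\right) = \left(-498 + \left(8 + 4 \cdot 11\right)\right) \left(-278\right) = \left(-498 + \left(8 + 44\right)\right) \left(-278\right) = \left(-498 + 52\right) \left(-278\right) = \left(-446\right) \left(-278\right) = 123988$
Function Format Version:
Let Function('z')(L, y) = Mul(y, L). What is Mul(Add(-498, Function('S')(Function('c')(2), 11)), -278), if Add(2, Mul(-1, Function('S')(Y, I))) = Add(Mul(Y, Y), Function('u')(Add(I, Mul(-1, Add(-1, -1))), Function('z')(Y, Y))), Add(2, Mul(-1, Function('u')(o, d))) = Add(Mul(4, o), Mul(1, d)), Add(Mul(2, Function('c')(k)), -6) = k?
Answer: 123988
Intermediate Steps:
Function('z')(L, y) = Mul(L, y)
Function('c')(k) = Add(3, Mul(Rational(1, 2), k))
Function('u')(o, d) = Add(2, Mul(-1, d), Mul(-4, o)) (Function('u')(o, d) = Add(2, Mul(-1, Add(Mul(4, o), Mul(1, d)))) = Add(2, Mul(-1, Add(Mul(4, o), d))) = Add(2, Mul(-1, Add(d, Mul(4, o)))) = Add(2, Add(Mul(-1, d), Mul(-4, o))) = Add(2, Mul(-1, d), Mul(-4, o)))
Function('S')(Y, I) = Add(8, Mul(4, I)) (Function('S')(Y, I) = Add(2, Mul(-1, Add(Mul(Y, Y), Add(2, Mul(-1, Mul(Y, Y)), Mul(-4, Add(I, Mul(-1, Add(-1, -1)))))))) = Add(2, Mul(-1, Add(Pow(Y, 2), Add(2, Mul(-1, Pow(Y, 2)), Mul(-4, Add(I, Mul(-1, -2))))))) = Add(2, Mul(-1, Add(Pow(Y, 2), Add(2, Mul(-1, Pow(Y, 2)), Mul(-4, Add(I, 2)))))) = Add(2, Mul(-1, Add(Pow(Y, 2), Add(2, Mul(-1, Pow(Y, 2)), Mul(-4, Add(2, I)))))) = Add(2, Mul(-1, Add(Pow(Y, 2), Add(2, Mul(-1, Pow(Y, 2)), Add(-8, Mul(-4, I)))))) = Add(2, Mul(-1, Add(Pow(Y, 2), Add(-6, Mul(-1, Pow(Y, 2)), Mul(-4, I))))) = Add(2, Mul(-1, Add(-6, Mul(-4, I)))) = Add(2, Add(6, Mul(4, I))) = Add(8, Mul(4, I)))
Mul(Add(-498, Function('S')(Function('c')(2), 11)), -278) = Mul(Add(-498, Add(8, Mul(4, 11))), -278) = Mul(Add(-498, Add(8, 44)), -278) = Mul(Add(-498, 52), -278) = Mul(-446, -278) = 123988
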